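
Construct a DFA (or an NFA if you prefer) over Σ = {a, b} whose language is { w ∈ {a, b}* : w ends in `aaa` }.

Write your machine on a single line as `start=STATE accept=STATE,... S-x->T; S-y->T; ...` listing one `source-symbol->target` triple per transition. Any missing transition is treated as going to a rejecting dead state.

Let each state record the length of the longest suffix of the input read so far that is also a prefix of `aaa`. S1 means the last symbol is `a`; S2 means the last 2 symbols are `aa`; S3 means the last 3 symbols are `aaa`. Accept only at S3, where the string currently ends in `aaa`.
With 4 states:
        a   b  
>  S0   S1  S0 
   S1   S2  S0 
   S2   S3  S0 
 * S3   S3  S0 
(> = start, * = accepting)

start=S0; accept=S3; S0-a->S1; S0-b->S0; S1-a->S2; S1-b->S0; S2-a->S3; S2-b->S0; S3-a->S3; S3-b->S0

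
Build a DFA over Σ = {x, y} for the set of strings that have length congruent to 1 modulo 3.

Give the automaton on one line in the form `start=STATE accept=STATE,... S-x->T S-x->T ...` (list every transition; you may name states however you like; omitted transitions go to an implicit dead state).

start=s0 accept=s1 s0-x->s1 s0-y->s1 s1-x->s2 s1-y->s2 s2-x->s0 s2-y->s0

Only the length mod 3 matters, so use a 3-cycle: from any state, every input symbol moves to the next state, wrapping s2 back to s0. Mark s1 accepting.
        x   y  
>  s0   s1  s1 
 * s1   s2  s2 
   s2   s0  s0 
(> = start, * = accepting)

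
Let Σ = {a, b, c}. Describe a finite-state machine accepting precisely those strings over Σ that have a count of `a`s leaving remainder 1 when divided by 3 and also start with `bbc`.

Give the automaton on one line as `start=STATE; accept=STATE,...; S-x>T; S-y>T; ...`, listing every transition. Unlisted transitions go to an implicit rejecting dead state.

Run two small machines in parallel and take their product. The first has 3 states tracking the count of `a`s modulo 3; the second has 5 states tracking whether the input so far still matches the prefix `bbc`. A product state is a pair (one from each), accepting exactly when both do. Equivalent product states are then merged.
A 7-state machine:
        a   b   c  
>  q0   q1  q2  q1 
   q1   q1  q1  q1 
   q2   q1  q3  q1 
   q3   q1  q1  q4 
   q4   q5  q4  q4 
 * q5   q6  q5  q5 
   q6   q4  q6  q6 
(> = start, * = accepting)

start=q0; accept=q5; q0-a>q1; q0-b>q2; q0-c>q1; q1-a>q1; q1-b>q1; q1-c>q1; q2-a>q1; q2-b>q3; q2-c>q1; q3-a>q1; q3-b>q1; q3-c>q4; q4-a>q5; q4-b>q4; q4-c>q4; q5-a>q6; q5-b>q5; q5-c>q5; q6-a>q4; q6-b>q6; q6-c>q6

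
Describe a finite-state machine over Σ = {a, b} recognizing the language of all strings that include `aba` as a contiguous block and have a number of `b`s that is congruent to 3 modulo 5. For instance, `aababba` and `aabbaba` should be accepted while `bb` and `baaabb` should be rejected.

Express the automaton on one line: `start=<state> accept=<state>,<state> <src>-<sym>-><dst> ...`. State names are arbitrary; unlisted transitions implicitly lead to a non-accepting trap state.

start=s0 accept=s14 s0-a->s1 s0-b->s2 s1-a->s1 s1-b->s3 s2-a->s4 s2-b->s5 s3-a->s6 s3-b->s5 s4-a->s4 s4-b->s7 s5-a->s8 s5-b->s9 s6-a->s6 s6-b->s10 s7-a->s10 s7-b->s9 s8-a->s8 s8-b->s11 s9-a->s12 s9-b->s13 s10-a->s10 s10-b->s14 s11-a->s14 s11-b->s13 s12-a->s12 s12-b->s15 s13-a->s16 s13-b->s0 s14-a->s14 s14-b->s17 s15-a->s17 s15-b->s0 s16-a->s16 s16-b->s18 s17-a->s17 s17-b->s19 s18-a->s19 s18-b->s2 s19-a->s19 s19-b->s6

Build one automaton per condition and run them in lockstep. The first has 4 states tracking whether and how much of `aba` has been seen; the second has 5 states tracking the count of `b`s modulo 5. A product state is a pair (one from each), accepting exactly when both do.
A 20-state machine:
          a    b  
>  s0     s1   s2 
   s1     s1   s3 
   s2     s4   s5 
   s3     s6   s5 
   s4     s4   s7 
   s5     s8   s9 
   s6     s6  s10 
   s7    s10   s9 
   s8     s8  s11 
   s9    s12  s13 
   s10   s10  s14 
   s11   s14  s13 
   s12   s12  s15 
   s13   s16   s0 
 * s14   s14  s17 
   s15   s17   s0 
   s16   s16  s18 
   s17   s17  s19 
   s18   s19   s2 
   s19   s19   s6 
(> = start, * = accepting)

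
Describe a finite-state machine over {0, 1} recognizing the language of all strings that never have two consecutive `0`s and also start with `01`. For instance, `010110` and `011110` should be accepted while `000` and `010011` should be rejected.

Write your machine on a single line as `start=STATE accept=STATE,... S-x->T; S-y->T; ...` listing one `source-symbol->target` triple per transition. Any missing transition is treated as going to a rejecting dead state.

Run two small machines in parallel and take their product. The first has 3 states tracking partial matches of the forbidden pattern `00`; the second has 4 states tracking whether the input so far still matches the prefix `01`. A product state is a pair (one from each), accepting exactly when both do. Minimizing collapses redundant product states.
5 states suffice.
        0   1  
>  q0   q1  q2 
   q1   q2  q3 
   q2   q2  q2 
 * q3   q4  q3 
 * q4   q2  q3 
(> = start, * = accepting)

start=q0; accept=q3,q4; q0-0->q1; q0-1->q2; q1-0->q2; q1-1->q3; q2-0->q2; q2-1->q2; q3-0->q4; q3-1->q3; q4-0->q2; q4-1->q3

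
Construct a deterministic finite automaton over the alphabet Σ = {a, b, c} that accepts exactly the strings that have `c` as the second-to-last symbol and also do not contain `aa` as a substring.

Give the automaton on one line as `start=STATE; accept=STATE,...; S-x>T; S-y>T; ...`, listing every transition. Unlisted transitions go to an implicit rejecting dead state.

start=S0; accept=S4,S5,S6; S0-a>S1; S0-b>S0; S0-c>S2; S1-a>S3; S1-b>S0; S1-c>S2; S2-a>S4; S2-b>S5; S2-c>S6; S3-a>S3; S3-b>S3; S3-c>S3; S4-a>S3; S4-b>S0; S4-c>S2; S5-a>S1; S5-b>S0; S5-c>S2; S6-a>S4; S6-b>S5; S6-c>S6

Build one automaton per condition and run them in lockstep. The first has 13 states tracking the last 2 symbols read; the second has 3 states tracking partial matches of the forbidden pattern `aa`. A product state is a pair (one from each), accepting exactly when both do. After merging equivalent states the machine shrinks.
A 7-state machine:
        a   b   c  
>  S0   S1  S0  S2 
   S1   S3  S0  S2 
   S2   S4  S5  S6 
   S3   S3  S3  S3 
 * S4   S3  S0  S2 
 * S5   S1  S0  S2 
 * S6   S4  S5  S6 
(> = start, * = accepting)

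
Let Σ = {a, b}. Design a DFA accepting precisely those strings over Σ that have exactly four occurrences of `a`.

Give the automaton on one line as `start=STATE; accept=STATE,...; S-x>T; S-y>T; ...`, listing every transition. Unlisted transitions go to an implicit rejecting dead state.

Only the number of `a`s matters, and only up to 5. Make a chain q0 → q1 → q2 → q3 → q4 → q5 advanced by each `a` (with q5 absorbing); every other symbol self-loops. The accepting set is {q4}.
With 6 states:
        a   b  
>  q0   q1  q0 
   q1   q2  q1 
   q2   q3  q2 
   q3   q4  q3 
 * q4   q5  q4 
   q5   q5  q5 
(> = start, * = accepting)

start=q0; accept=q4; q0-a>q1; q0-b>q0; q1-a>q2; q1-b>q1; q2-a>q3; q2-b>q2; q3-a>q4; q3-b>q3; q4-a>q5; q4-b>q4; q5-a>q5; q5-b>q5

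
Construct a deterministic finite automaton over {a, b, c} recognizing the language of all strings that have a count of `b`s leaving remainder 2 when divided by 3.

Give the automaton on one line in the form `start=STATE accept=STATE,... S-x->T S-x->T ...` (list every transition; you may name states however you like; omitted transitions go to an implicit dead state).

The only thing that matters is how many `b`s have appeared, reduced mod 3. Use one state per residue: q0 for 0, …, q2 for 2. Reading `b` moves to the next residue; anything else stays put. q2 is accepting.
With 3 states:
        a   b   c  
>  q0   q0  q1  q0 
   q1   q1  q2  q1 
 * q2   q2  q0  q2 
(> = start, * = accepting)

start=q0 accept=q2 q0-a->q0 q0-b->q1 q0-c->q0 q1-a->q1 q1-b->q2 q1-c->q1 q2-a->q2 q2-b->q0 q2-c->q2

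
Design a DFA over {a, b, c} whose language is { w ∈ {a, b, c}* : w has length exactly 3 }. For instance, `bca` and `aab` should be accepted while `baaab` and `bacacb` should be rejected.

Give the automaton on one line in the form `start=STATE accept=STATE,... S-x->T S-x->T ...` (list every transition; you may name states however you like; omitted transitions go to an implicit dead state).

start=S0 accept=S3 S0-a->S1 S0-b->S1 S0-c->S1 S1-a->S2 S1-b->S2 S1-c->S2 S2-a->S3 S2-b->S3 S2-c->S3 S3-a->S4 S3-b->S4 S3-c->S4 S4-a->S4 S4-b->S4 S4-c->S4

We only need to distinguish lengths 0, 1, …, 3, and '>3'. Chain S0 → S1 → S2 → S3 → S4 on every symbol, with S4 looping. Accepting states: {S3}.
        a   b   c  
>  S0   S1  S1  S1 
   S1   S2  S2  S2 
   S2   S3  S3  S3 
 * S3   S4  S4  S4 
   S4   S4  S4  S4 
(> = start, * = accepting)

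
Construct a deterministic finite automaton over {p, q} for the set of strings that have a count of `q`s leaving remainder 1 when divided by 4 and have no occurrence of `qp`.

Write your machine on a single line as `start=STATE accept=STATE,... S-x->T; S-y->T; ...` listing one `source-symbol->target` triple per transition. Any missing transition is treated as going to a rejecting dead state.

Build one automaton per condition and run them in lockstep. One (4 states) tracks the count of `q`s modulo 4; the other (3 states) tracks partial matches of the forbidden pattern `qp`. Each combined state is a pair, one component from each; accept when both components accept. After merging equivalent states the machine shrinks.
       p  q 
>  A   A  B 
 * B   C  D 
   C   C  C 
   D   C  E 
   E   C  F 
   F   C  B 
(> = start, * = accepting)

start=A; accept=B; A-p->A; A-q->B; B-p->C; B-q->D; C-p->C; C-q->C; D-p->C; D-q->E; E-p->C; E-q->F; F-p->C; F-q->B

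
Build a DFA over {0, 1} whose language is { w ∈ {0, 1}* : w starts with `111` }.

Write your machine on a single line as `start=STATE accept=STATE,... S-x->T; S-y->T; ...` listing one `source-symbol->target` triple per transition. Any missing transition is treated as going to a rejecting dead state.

start=q0; accept=q3; q0-0->q4; q0-1->q1; q1-0->q4; q1-1->q2; q2-0->q4; q2-1->q3; q3-0->q3; q3-1->q3; q4-0->q4; q4-1->q4

Check the first 3 symbols one by one: q0 through q2 record how many have matched `111` so far; any wrong symbol goes to the dead state q4. After all 3 match we enter the accepting sink q3.
With 5 states:
        0   1  
>  q0   q4  q1 
   q1   q4  q2 
   q2   q4  q3 
 * q3   q3  q3 
   q4   q4  q4 
(> = start, * = accepting)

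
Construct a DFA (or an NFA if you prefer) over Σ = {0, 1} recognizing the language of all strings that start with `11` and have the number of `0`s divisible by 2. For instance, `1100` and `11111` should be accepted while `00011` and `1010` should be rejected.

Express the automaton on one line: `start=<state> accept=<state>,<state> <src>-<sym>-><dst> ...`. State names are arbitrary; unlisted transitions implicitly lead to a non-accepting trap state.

Run two small machines in parallel and take their product. One (4 states) tracks whether the input so far still matches the prefix `11`; the other (2 states) tracks the count of `0`s modulo 2. Each combined state is a pair, one component from each; accept when both components accept. Equivalent product states are then merged.
With 5 states:
        0   1  
>  q0   q1  q2 
   q1   q1  q1 
   q2   q1  q3 
 * q3   q4  q3 
   q4   q3  q4 
(> = start, * = accepting)

start=q0 accept=q3 q0-0->q1 q0-1->q2 q1-0->q1 q1-1->q1 q2-0->q1 q2-1->q3 q3-0->q4 q3-1->q3 q4-0->q3 q4-1->q4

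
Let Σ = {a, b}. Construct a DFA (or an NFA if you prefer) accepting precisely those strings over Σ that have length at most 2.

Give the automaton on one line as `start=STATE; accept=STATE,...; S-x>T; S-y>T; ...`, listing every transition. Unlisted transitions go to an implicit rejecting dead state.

We only need to distinguish lengths 0, 1, …, 2, and '>2'. Chain q0 → q1 → q2 → q3 on every symbol, with q3 looping. Accepting states: {q0, q1, q2}.
4 states suffice.
        a   b  
>* q0   q1  q1 
 * q1   q2  q2 
 * q2   q3  q3 
   q3   q3  q3 
(> = start, * = accepting)

start=q0; accept=q0,q1,q2; q0-a>q1; q0-b>q1; q1-a>q2; q1-b>q2; q2-a>q3; q2-b>q3; q3-a>q3; q3-b>q3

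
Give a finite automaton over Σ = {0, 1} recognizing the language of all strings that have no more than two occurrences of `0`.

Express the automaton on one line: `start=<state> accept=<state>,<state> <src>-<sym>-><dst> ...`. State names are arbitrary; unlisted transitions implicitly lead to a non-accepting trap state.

Only the number of `0`s matters, and only up to 3. Make a chain s0 → s1 → s2 → s3 advanced by each `0` (with s3 absorbing); every other symbol self-loops. The accepting set is {s0, s1, s2}.
A 4-state machine:
        0   1  
>* s0   s1  s0 
 * s1   s2  s1 
 * s2   s3  s2 
   s3   s3  s3 
(> = start, * = accepting)

start=s0 accept=s0,s1,s2 s0-0->s1 s0-1->s0 s1-0->s2 s1-1->s1 s2-0->s3 s2-1->s2 s3-0->s3 s3-1->s3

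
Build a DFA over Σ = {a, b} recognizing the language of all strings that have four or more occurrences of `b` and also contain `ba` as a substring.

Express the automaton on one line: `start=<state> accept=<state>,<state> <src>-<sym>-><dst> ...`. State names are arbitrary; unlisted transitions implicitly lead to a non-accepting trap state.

start=q0 accept=q8,q10 q0-a->q0 q0-b->q1 q1-a->q2 q1-b->q3 q2-a->q2 q2-b->q4 q3-a->q4 q3-b->q5 q4-a->q4 q4-b->q6 q5-a->q6 q5-b->q7 q6-a->q6 q6-b->q8 q7-a->q8 q7-b->q9 q8-a->q8 q8-b->q10 q9-a->q10 q9-b->q9 q10-a->q10 q10-b->q10

Handle the two conditions separately and then intersect. The first has 6 states tracking the count of `b`s, saturating at 5; the second has 3 states tracking whether and how much of `ba` has been seen. A product state is a pair (one from each), accepting exactly when both do.
          a    b  
>  q0     q0   q1 
   q1     q2   q3 
   q2     q2   q4 
   q3     q4   q5 
   q4     q4   q6 
   q5     q6   q7 
   q6     q6   q8 
   q7     q8   q9 
 * q8     q8  q10 
   q9    q10   q9 
 * q10   q10  q10 
(> = start, * = accepting)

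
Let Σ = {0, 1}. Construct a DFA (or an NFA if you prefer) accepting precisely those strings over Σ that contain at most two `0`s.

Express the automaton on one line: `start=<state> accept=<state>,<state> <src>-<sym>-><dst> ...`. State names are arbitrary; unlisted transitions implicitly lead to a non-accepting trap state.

Count `0`s, saturating at 3: states A through C mean 0 through 2 `0`s seen; D means more than 2. Each `0` increments (capped at D); other symbols loop. Accept from {A, B, C}.
A 4-state machine:
       0  1 
>* A   B  A 
 * B   C  B 
 * C   D  C 
   D   D  D 
(> = start, * = accepting)

start=A accept=A,B,C A-0->B A-1->A B-0->C B-1->B C-0->D C-1->C D-0->D D-1->D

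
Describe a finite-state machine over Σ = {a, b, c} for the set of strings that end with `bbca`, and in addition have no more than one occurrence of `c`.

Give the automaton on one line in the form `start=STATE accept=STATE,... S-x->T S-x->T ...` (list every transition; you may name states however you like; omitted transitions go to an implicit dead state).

Build one automaton per condition and run them in lockstep. The first has 5 states tracking how much of the suffix `bbca` has currently been matched; the second has 3 states tracking the count of `c`s, saturating at 2. A product state is a pair (one from each), accepting exactly when both do. Equivalent product states are then merged.
        a   b   c  
>  S0   S0  S1  S2 
   S1   S0  S3  S2 
   S2   S2  S2  S2 
   S3   S0  S3  S4 
   S4   S5  S2  S2 
 * S5   S2  S2  S2 
(> = start, * = accepting)

start=S0 accept=S5 S0-a->S0 S0-b->S1 S0-c->S2 S1-a->S0 S1-b->S3 S1-c->S2 S2-a->S2 S2-b->S2 S2-c->S2 S3-a->S0 S3-b->S3 S3-c->S4 S4-a->S5 S4-b->S2 S4-c->S2 S5-a->S2 S5-b->S2 S5-c->S2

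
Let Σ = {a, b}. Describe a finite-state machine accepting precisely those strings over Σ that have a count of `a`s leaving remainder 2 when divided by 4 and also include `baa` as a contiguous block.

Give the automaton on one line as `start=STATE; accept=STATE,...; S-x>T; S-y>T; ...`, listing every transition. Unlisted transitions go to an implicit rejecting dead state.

start=S0; accept=S9; S0-a>S1; S0-b>S2; S1-a>S3; S1-b>S4; S2-a>S5; S2-b>S2; S3-a>S6; S3-b>S7; S4-a>S8; S4-b>S4; S5-a>S9; S5-b>S4; S6-a>S0; S6-b>S10; S7-a>S11; S7-b>S7; S8-a>S12; S8-b>S7; S9-a>S12; S9-b>S9; S10-a>S13; S10-b>S10; S11-a>S14; S11-b>S10; S12-a>S14; S12-b>S12; S13-a>S15; S13-b>S2; S14-a>S15; S14-b>S14; S15-a>S9; S15-b>S15

Run two small machines in parallel and take their product. The first has 4 states tracking the count of `a`s modulo 4; the second has 4 states tracking whether and how much of `baa` has been seen. A product state is a pair (one from each), accepting exactly when both do.
A 16-state machine:
          a    b  
>  S0     S1   S2 
   S1     S3   S4 
   S2     S5   S2 
   S3     S6   S7 
   S4     S8   S4 
   S5     S9   S4 
   S6     S0  S10 
   S7    S11   S7 
   S8    S12   S7 
 * S9    S12   S9 
   S10   S13  S10 
   S11   S14  S10 
   S12   S14  S12 
   S13   S15   S2 
   S14   S15  S14 
   S15    S9  S15 
(> = start, * = accepting)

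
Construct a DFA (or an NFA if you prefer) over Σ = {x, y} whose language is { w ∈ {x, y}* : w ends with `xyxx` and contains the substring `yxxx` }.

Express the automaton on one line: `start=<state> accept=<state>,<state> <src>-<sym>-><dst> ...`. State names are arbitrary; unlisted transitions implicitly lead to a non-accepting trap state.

Run two small machines in parallel and take their product. The first has 5 states tracking how much of the suffix `xyxx` has currently been matched; the second has 5 states tracking whether and how much of `yxxx` has been seen. A product state is a pair (one from each), accepting exactly when both do.
       x  y 
>  A   B  C 
   B   B  D 
   C   E  C 
   D   F  C 
   E   G  D 
   F   H  D 
   G   I  D 
   H   I  D 
   I   I  J 
   J   K  L 
   K   M  J 
   L   I  L 
 * M   I  J 
(> = start, * = accepting)

start=A accept=M A-x->B A-y->C B-x->B B-y->D C-x->E C-y->C D-x->F D-y->C E-x->G E-y->D F-x->H F-y->D G-x->I G-y->D H-x->I H-y->D I-x->I I-y->J J-x->K J-y->L K-x->M K-y->J L-x->I L-y->L M-x->I M-y->J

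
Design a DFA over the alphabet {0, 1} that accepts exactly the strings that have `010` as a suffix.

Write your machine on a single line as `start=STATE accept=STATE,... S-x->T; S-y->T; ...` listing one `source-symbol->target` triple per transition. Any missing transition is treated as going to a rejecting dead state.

start=A; accept=D; A-0->B; A-1->A; B-0->B; B-1->C; C-0->D; C-1->A; D-0->B; D-1->C

Remember how much of `010` the current input suffix matches. State A means no match yet; B means the last symbol is `0`; C means the last 2 symbols are `01`; D means the last 3 symbols are `010`. Only D accepts. On a mismatch, fall back to the longest proper suffix that is still a prefix of `010`.
4 states suffice.
       0  1 
>  A   B  A 
   B   B  C 
   C   D  A 
 * D   B  C 
(> = start, * = accepting)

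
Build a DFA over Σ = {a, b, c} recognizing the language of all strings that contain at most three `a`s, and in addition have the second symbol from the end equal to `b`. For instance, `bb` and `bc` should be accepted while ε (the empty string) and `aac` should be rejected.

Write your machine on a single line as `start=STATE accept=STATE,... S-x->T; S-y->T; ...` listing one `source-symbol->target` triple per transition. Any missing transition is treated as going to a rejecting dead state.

Handle the two conditions separately and then intersect. The first has 5 states tracking the count of `a`s, saturating at 4; the second has 13 states tracking the last 2 symbols read. A product state is a pair (one from each), accepting exactly when both do. Minimizing collapses redundant product states.
A 17-state machine:
          a    b    c  
>  S0     S1   S2   S0 
   S1     S3   S4   S1 
   S2     S5   S6   S7 
   S3     S8   S9   S3 
   S4    S10  S11   S5 
 * S5     S3   S4   S1 
 * S6     S5   S6   S7 
 * S7     S1   S2   S0 
   S8    S12  S13   S8 
   S9    S14  S15  S10 
 * S10    S8   S9   S3 
 * S11   S10  S11   S5 
   S12   S12  S12  S12 
   S13   S12  S16  S14 
 * S14   S12  S13   S8 
 * S15   S14  S15  S10 
 * S16   S12  S16  S14 
(> = start, * = accepting)

start=S0; accept=S5,S6,S7,S10,S11,S14,S15,S16; S0-a->S1; S0-b->S2; S0-c->S0; S1-a->S3; S1-b->S4; S1-c->S1; S2-a->S5; S2-b->S6; S2-c->S7; S3-a->S8; S3-b->S9; S3-c->S3; S4-a->S10; S4-b->S11; S4-c->S5; S5-a->S3; S5-b->S4; S5-c->S1; S6-a->S5; S6-b->S6; S6-c->S7; S7-a->S1; S7-b->S2; S7-c->S0; S8-a->S12; S8-b->S13; S8-c->S8; S9-a->S14; S9-b->S15; S9-c->S10; S10-a->S8; S10-b->S9; S10-c->S3; S11-a->S10; S11-b->S11; S11-c->S5; S12-a->S12; S12-b->S12; S12-c->S12; S13-a->S12; S13-b->S16; S13-c->S14; S14-a->S12; S14-b->S13; S14-c->S8; S15-a->S14; S15-b->S15; S15-c->S10; S16-a->S12; S16-b->S16; S16-c->S14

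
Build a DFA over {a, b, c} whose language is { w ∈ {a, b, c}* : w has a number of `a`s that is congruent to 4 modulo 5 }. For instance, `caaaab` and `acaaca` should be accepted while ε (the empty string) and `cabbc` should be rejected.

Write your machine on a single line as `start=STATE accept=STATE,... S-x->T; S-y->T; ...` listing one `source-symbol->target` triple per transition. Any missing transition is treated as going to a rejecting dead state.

start=S0; accept=S4; S0-a->S1; S0-b->S0; S0-c->S0; S1-a->S2; S1-b->S1; S1-c->S1; S2-a->S3; S2-b->S2; S2-c->S2; S3-a->S4; S3-b->S3; S3-c->S3; S4-a->S0; S4-b->S4; S4-c->S4

Keep the running count of `a`s modulo 5: each `a` advances along the cycle S0 → S1 → S2 → S3 → S4 → S0 while other symbols loop. Accept at S4.
A 5-state machine:
        a   b   c  
>  S0   S1  S0  S0 
   S1   S2  S1  S1 
   S2   S3  S2  S2 
   S3   S4  S3  S3 
 * S4   S0  S4  S4 
(> = start, * = accepting)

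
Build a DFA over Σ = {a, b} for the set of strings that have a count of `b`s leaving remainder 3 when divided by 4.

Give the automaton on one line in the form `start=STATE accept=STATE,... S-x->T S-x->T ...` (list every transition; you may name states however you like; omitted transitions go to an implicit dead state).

The only thing that matters is how many `b`s have appeared, reduced mod 4. Use one state per residue: S0 for 0, …, S3 for 3. Reading `b` moves to the next residue; anything else stays put. S3 is accepting.
        a   b  
>  S0   S0  S1 
   S1   S1  S2 
   S2   S2  S3 
 * S3   S3  S0 
(> = start, * = accepting)

start=S0 accept=S3 S0-a->S0 S0-b->S1 S1-a->S1 S1-b->S2 S2-a->S2 S2-b->S3 S3-a->S3 S3-b->S0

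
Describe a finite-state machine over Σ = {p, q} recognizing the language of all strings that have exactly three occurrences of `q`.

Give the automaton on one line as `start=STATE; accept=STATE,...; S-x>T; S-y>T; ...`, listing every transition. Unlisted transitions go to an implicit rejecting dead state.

start=A; accept=D; A-p>A; A-q>B; B-p>B; B-q>C; C-p>C; C-q>D; D-p>D; D-q>E; E-p>E; E-q>E

Count `q`s, saturating at 4: states A through D mean 0 through 3 `q`s seen; E means more than 3. Each `q` increments (capped at E); other symbols loop. Accept from {D}.
With 5 states:
       p  q 
>  A   A  B 
   B   B  C 
   C   C  D 
 * D   D  E 
   E   E  E 
(> = start, * = accepting)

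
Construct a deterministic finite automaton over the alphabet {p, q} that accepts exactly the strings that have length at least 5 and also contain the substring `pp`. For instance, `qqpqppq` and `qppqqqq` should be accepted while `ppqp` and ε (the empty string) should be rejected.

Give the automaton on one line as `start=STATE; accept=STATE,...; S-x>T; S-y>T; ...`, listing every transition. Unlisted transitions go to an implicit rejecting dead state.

start=A; accept=M,P; A-p>B; A-q>C; B-p>D; B-q>E; C-p>F; C-q>E; D-p>G; D-q>G; E-p>H; E-q>I; F-p>G; F-q>I; G-p>J; G-q>J; H-p>J; H-q>K; I-p>L; I-q>K; J-p>M; J-q>M; K-p>N; K-q>O; L-p>M; L-q>O; M-p>P; M-q>P; N-p>P; N-q>Q; O-p>R; O-q>Q; P-p>P; P-q>P; Q-p>R; Q-q>Q; R-p>P; R-q>Q

Handle the two conditions separately and then intersect. The first has 7 states tracking the input length, saturating at 6; the second has 3 states tracking whether and how much of `pp` has been seen. A product state is a pair (one from each), accepting exactly when both do.
An 18-state machine:
       p  q 
>  A   B  C 
   B   D  E 
   C   F  E 
   D   G  G 
   E   H  I 
   F   G  I 
   G   J  J 
   H   J  K 
   I   L  K 
   J   M  M 
   K   N  O 
   L   M  O 
 * M   P  P 
   N   P  Q 
   O   R  Q 
 * P   P  P 
   Q   R  Q 
   R   P  Q 
(> = start, * = accepting)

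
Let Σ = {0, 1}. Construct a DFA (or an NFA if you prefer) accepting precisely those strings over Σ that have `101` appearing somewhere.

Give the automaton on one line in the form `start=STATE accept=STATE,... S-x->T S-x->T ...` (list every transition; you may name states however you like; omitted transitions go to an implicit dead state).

States q0..q2 record the length of the longest prefix of `101` that matches the current input suffix. Reaching q3 means `101` has been seen, and we stay there forever. Accept from q3.
        0   1  
>  q0   q0  q1 
   q1   q2  q1 
   q2   q0  q3 
 * q3   q3  q3 
(> = start, * = accepting)

start=q0 accept=q3 q0-0->q0 q0-1->q1 q1-0->q2 q1-1->q1 q2-0->q0 q2-1->q3 q3-0->q3 q3-1->q3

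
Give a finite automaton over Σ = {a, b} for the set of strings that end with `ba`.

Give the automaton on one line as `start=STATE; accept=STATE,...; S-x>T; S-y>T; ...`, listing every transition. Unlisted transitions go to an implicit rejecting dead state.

Remember how much of `ba` the current input suffix matches. State q0 means no match yet; q1 means the last symbol is `b`; q2 means the last 2 symbols are `ba`. Only q2 accepts. On a mismatch, fall back to the longest proper suffix that is still a prefix of `ba`.
A 3-state machine:
        a   b  
>  q0   q0  q1 
   q1   q2  q1 
 * q2   q0  q1 
(> = start, * = accepting)

start=q0; accept=q2; q0-a>q0; q0-b>q1; q1-a>q2; q1-b>q1; q2-a>q0; q2-b>q1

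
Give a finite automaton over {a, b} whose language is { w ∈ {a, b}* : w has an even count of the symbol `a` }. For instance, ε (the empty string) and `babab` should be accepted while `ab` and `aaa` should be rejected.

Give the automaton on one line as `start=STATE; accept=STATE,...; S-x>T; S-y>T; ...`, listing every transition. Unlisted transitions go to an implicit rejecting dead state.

Keep the running count of `a`s modulo 2: each `a` advances along the cycle q0 → q1 → q0 while other symbols loop. Accept at q0.
2 states suffice.
        a   b  
>* q0   q1  q0 
   q1   q0  q1 
(> = start, * = accepting)

start=q0; accept=q0; q0-a>q1; q0-b>q0; q1-a>q0; q1-b>q1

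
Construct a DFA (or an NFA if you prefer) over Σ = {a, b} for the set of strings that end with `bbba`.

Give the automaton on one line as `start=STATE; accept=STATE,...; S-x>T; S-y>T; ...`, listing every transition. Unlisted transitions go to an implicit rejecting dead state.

Remember how much of `bbba` the current input suffix matches. State s0 means no match yet; s1 means the last symbol is `b`; s2 means the last 2 symbols are `bb`; s3 means the last 3 symbols are `bbb`; s4 means the last 4 symbols are `bbba`. Only s4 accepts. On a mismatch, fall back to the longest proper suffix that is still a prefix of `bbba`.
With 5 states:
        a   b  
>  s0   s0  s1 
   s1   s0  s2 
   s2   s0  s3 
   s3   s4  s3 
 * s4   s0  s1 
(> = start, * = accepting)

start=s0; accept=s4; s0-a>s0; s0-b>s1; s1-a>s0; s1-b>s2; s2-a>s0; s2-b>s3; s3-a>s4; s3-b>s3; s4-a>s0; s4-b>s1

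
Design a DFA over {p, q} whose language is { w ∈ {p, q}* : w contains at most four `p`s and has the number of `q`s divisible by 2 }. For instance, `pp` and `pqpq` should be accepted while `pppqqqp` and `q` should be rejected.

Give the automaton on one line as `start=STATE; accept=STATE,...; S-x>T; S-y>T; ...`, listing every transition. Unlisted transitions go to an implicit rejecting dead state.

start=S0; accept=S0,S1,S3,S5,S7; S0-p>S1; S0-q>S2; S1-p>S3; S1-q>S4; S2-p>S4; S2-q>S0; S3-p>S5; S3-q>S6; S4-p>S6; S4-q>S1; S5-p>S7; S5-q>S8; S6-p>S8; S6-q>S3; S7-p>S9; S7-q>S10; S8-p>S10; S8-q>S5; S9-p>S9; S9-q>S9; S10-p>S9; S10-q>S7

Handle the two conditions separately and then intersect. The first has 6 states tracking the count of `p`s, saturating at 5; the second has 2 states tracking the count of `q`s modulo 2. A product state is a pair (one from each), accepting exactly when both do. Equivalent product states are then merged.
With 11 states:
          p    q  
>* S0     S1   S2 
 * S1     S3   S4 
   S2     S4   S0 
 * S3     S5   S6 
   S4     S6   S1 
 * S5     S7   S8 
   S6     S8   S3 
 * S7     S9  S10 
   S8    S10   S5 
   S9     S9   S9 
   S10    S9   S7 
(> = start, * = accepting)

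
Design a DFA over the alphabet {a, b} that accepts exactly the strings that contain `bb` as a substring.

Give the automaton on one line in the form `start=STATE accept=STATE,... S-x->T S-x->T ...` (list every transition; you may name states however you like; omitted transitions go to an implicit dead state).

start=q0 accept=q2 q0-a->q0 q0-b->q1 q1-a->q0 q1-b->q2 q2-a->q2 q2-b->q2

Track how much of `bb` has been matched so far: state q0 is no progress, q2 is the absorbing accept state reached once `bb` has occurred. Intermediate states record partial matches; on a mismatch, fall back to the longest reusable overlap.
        a   b  
>  q0   q0  q1 
   q1   q0  q2 
 * q2   q2  q2 
(> = start, * = accepting)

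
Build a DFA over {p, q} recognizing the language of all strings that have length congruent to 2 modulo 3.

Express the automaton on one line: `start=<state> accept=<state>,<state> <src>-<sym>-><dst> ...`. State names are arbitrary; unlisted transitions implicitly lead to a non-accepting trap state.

Only the length mod 3 matters, so use a 3-cycle: from any state, every input symbol moves to the next state, wrapping S2 back to S0. Mark S2 accepting.
With 3 states:
        p   q  
>  S0   S1  S1 
   S1   S2  S2 
 * S2   S0  S0 
(> = start, * = accepting)

start=S0 accept=S2 S0-p->S1 S0-q->S1 S1-p->S2 S1-q->S2 S2-p->S0 S2-q->S0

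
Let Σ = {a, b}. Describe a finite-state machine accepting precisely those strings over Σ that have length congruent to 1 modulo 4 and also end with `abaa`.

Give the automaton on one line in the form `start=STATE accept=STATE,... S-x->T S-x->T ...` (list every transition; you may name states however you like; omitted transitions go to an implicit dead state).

start=S0 accept=S7 S0-a->S1 S0-b->S1 S1-a->S2 S1-b->S3 S2-a->S4 S2-b->S5 S3-a->S4 S3-b->S4 S4-a->S0 S4-b->S0 S5-a->S6 S5-b->S0 S6-a->S7 S6-b->S1 S7-a->S2 S7-b->S3

Build one automaton per condition and run them in lockstep. One (4 states) tracks the input length modulo 4; the other (5 states) tracks how much of the suffix `abaa` has currently been matched. Each combined state is a pair, one component from each; accept when both components accept. Equivalent product states are then merged.
With 8 states:
        a   b  
>  S0   S1  S1 
   S1   S2  S3 
   S2   S4  S5 
   S3   S4  S4 
   S4   S0  S0 
   S5   S6  S0 
   S6   S7  S1 
 * S7   S2  S3 
(> = start, * = accepting)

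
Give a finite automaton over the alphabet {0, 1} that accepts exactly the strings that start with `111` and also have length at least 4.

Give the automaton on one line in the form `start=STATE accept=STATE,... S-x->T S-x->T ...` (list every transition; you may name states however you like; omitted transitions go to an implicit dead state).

start=q0 accept=q8,q10 q0-0->q1 q0-1->q2 q1-0->q3 q1-1->q3 q2-0->q3 q2-1->q4 q3-0->q5 q3-1->q5 q4-0->q5 q4-1->q6 q5-0->q7 q5-1->q7 q6-0->q8 q6-1->q8 q7-0->q9 q7-1->q9 q8-0->q10 q8-1->q10 q9-0->q9 q9-1->q9 q10-0->q10 q10-1->q10

Handle the two conditions separately and then intersect. One (5 states) tracks whether the input so far still matches the prefix `111`; the other (6 states) tracks the input length, saturating at 5. Each combined state is a pair, one component from each; accept when both components accept.
11 states suffice.
          0    1  
>  q0     q1   q2 
   q1     q3   q3 
   q2     q3   q4 
   q3     q5   q5 
   q4     q5   q6 
   q5     q7   q7 
   q6     q8   q8 
   q7     q9   q9 
 * q8    q10  q10 
   q9     q9   q9 
 * q10   q10  q10 
(> = start, * = accepting)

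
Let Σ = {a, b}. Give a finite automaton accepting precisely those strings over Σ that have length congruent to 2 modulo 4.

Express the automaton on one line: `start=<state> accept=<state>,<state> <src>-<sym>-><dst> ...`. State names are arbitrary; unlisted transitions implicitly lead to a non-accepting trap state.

Only the length mod 4 matters, so use a 4-cycle: from any state, every input symbol moves to the next state, wrapping q3 back to q0. Mark q2 accepting.
With 4 states:
        a   b  
>  q0   q1  q1 
   q1   q2  q2 
 * q2   q3  q3 
   q3   q0  q0 
(> = start, * = accepting)

start=q0 accept=q2 q0-a->q1 q0-b->q1 q1-a->q2 q1-b->q2 q2-a->q3 q2-b->q3 q3-a->q0 q3-b->q0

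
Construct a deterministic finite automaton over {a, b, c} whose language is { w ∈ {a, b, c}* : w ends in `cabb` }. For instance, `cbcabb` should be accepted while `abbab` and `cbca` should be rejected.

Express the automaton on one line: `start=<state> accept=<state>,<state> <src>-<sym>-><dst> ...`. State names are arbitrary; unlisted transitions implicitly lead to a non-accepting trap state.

start=q0 accept=q4 q0-a->q0 q0-b->q0 q0-c->q1 q1-a->q2 q1-b->q0 q1-c->q1 q2-a->q0 q2-b->q3 q2-c->q1 q3-a->q0 q3-b->q4 q3-c->q1 q4-a->q0 q4-b->q0 q4-c->q1

Remember how much of `cabb` the current input suffix matches. State q0 means no match yet; q1 means the last symbol is `c`; q2 means the last 2 symbols are `ca`; q3 means the last 3 symbols are `cab`; q4 means the last 4 symbols are `cabb`. Only q4 accepts. On a mismatch, fall back to the longest proper suffix that is still a prefix of `cabb`.
        a   b   c  
>  q0   q0  q0  q1 
   q1   q2  q0  q1 
   q2   q0  q3  q1 
   q3   q0  q4  q1 
 * q4   q0  q0  q1 
(> = start, * = accepting)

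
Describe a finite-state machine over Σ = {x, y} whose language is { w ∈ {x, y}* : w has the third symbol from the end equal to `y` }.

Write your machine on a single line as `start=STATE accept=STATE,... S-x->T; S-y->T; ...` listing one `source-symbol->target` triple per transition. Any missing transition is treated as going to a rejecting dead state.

start=q0; accept=q11,q12,q13,q14; q0-x->q1; q0-y->q2; q1-x->q3; q1-y->q4; q2-x->q5; q2-y->q6; q3-x->q7; q3-y->q8; q4-x->q9; q4-y->q10; q5-x->q11; q5-y->q12; q6-x->q13; q6-y->q14; q7-x->q7; q7-y->q8; q8-x->q9; q8-y->q10; q9-x->q11; q9-y->q12; q10-x->q13; q10-y->q14; q11-x->q7; q11-y->q8; q12-x->q9; q12-y->q10; q13-x->q11; q13-y->q12; q14-x->q13; q14-y->q14

A DFA must remember the last 3 symbols (since which symbol is third-to-last isn't known until the input ends). Use one state per possible window of the last ≤3 symbols; accept from those whose window starts with `y`.
15 states suffice.
          x    y  
>  q0     q1   q2 
   q1     q3   q4 
   q2     q5   q6 
   q3     q7   q8 
   q4     q9  q10 
   q5    q11  q12 
   q6    q13  q14 
   q7     q7   q8 
   q8     q9  q10 
   q9    q11  q12 
   q10   q13  q14 
 * q11    q7   q8 
 * q12    q9  q10 
 * q13   q11  q12 
 * q14   q13  q14 
(> = start, * = accepting)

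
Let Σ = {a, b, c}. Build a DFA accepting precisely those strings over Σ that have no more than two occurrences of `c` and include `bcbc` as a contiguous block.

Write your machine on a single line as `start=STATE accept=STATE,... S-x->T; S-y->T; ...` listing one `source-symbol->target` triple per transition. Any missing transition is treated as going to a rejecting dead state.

Build one automaton per condition and run them in lockstep. The first has 4 states tracking the count of `c`s, saturating at 3; the second has 5 states tracking whether and how much of `bcbc` has been seen. A product state is a pair (one from each), accepting exactly when both do.
16 states suffice.
          a    b    c  
>  s0     s0   s1   s2 
   s1     s0   s1   s3 
   s2     s2   s4   s5 
   s3     s2   s6   s5 
   s4     s2   s4   s7 
   s5     s5   s8   s9 
   s6     s2   s4  s10 
   s7     s5  s11   s9 
   s8     s5   s8  s12 
   s9     s9  s13   s9 
 * s10   s10  s10  s14 
   s11    s5   s8  s14 
   s12    s9  s15   s9 
   s13    s9  s13  s12 
   s14   s14  s14  s14 
   s15    s9  s13  s14 
(> = start, * = accepting)

start=s0; accept=s10; s0-a->s0; s0-b->s1; s0-c->s2; s1-a->s0; s1-b->s1; s1-c->s3; s2-a->s2; s2-b->s4; s2-c->s5; s3-a->s2; s3-b->s6; s3-c->s5; s4-a->s2; s4-b->s4; s4-c->s7; s5-a->s5; s5-b->s8; s5-c->s9; s6-a->s2; s6-b->s4; s6-c->s10; s7-a->s5; s7-b->s11; s7-c->s9; s8-a->s5; s8-b->s8; s8-c->s12; s9-a->s9; s9-b->s13; s9-c->s9; s10-a->s10; s10-b->s10; s10-c->s14; s11-a->s5; s11-b->s8; s11-c->s14; s12-a->s9; s12-b->s15; s12-c->s9; s13-a->s9; s13-b->s13; s13-c->s12; s14-a->s14; s14-b->s14; s14-c->s14; s15-a->s9; s15-b->s13; s15-c->s14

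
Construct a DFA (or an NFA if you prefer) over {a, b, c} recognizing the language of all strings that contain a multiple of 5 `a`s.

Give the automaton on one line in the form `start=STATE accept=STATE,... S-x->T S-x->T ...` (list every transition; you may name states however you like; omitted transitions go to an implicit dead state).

start=q0 accept=q0 q0-a->q1 q0-b->q0 q0-c->q0 q1-a->q2 q1-b->q1 q1-c->q1 q2-a->q3 q2-b->q2 q2-c->q2 q3-a->q4 q3-b->q3 q3-c->q3 q4-a->q0 q4-b->q4 q4-c->q4

The only thing that matters is how many `a`s have appeared, reduced mod 5. Use one state per residue: q0 for 0, …, q4 for 4. Reading `a` moves to the next residue; anything else stays put. q0 is accepting.
5 states suffice.
        a   b   c  
>* q0   q1  q0  q0 
   q1   q2  q1  q1 
   q2   q3  q2  q2 
   q3   q4  q3  q3 
   q4   q0  q4  q4 
(> = start, * = accepting)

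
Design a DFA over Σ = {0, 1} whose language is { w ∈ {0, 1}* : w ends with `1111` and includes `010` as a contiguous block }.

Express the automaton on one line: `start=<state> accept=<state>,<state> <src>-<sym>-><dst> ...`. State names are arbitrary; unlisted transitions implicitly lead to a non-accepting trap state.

start=q0 accept=q7 q0-0->q1 q0-1->q0 q1-0->q1 q1-1->q2 q2-0->q3 q2-1->q0 q3-0->q3 q3-1->q4 q4-0->q3 q4-1->q5 q5-0->q3 q5-1->q6 q6-0->q3 q6-1->q7 q7-0->q3 q7-1->q7

Build one automaton per condition and run them in lockstep. The first has 5 states tracking how much of the suffix `1111` has currently been matched; the second has 4 states tracking whether and how much of `010` has been seen. A product state is a pair (one from each), accepting exactly when both do. Minimizing collapses redundant product states.
With 8 states:
        0   1  
>  q0   q1  q0 
   q1   q1  q2 
   q2   q3  q0 
   q3   q3  q4 
   q4   q3  q5 
   q5   q3  q6 
   q6   q3  q7 
 * q7   q3  q7 
(> = start, * = accepting)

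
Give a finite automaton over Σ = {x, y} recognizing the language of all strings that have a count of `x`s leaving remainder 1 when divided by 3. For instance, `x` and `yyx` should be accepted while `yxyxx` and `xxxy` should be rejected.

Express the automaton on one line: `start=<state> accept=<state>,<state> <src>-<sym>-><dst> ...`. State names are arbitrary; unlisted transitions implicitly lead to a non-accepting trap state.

Keep the running count of `x`s modulo 3: each `x` advances along the cycle A → B → C → A while other symbols loop. Accept at B.
With 3 states:
       x  y 
>  A   B  A 
 * B   C  B 
   C   A  C 
(> = start, * = accepting)

start=A accept=B A-x->B A-y->A B-x->C B-y->B C-x->A C-y->C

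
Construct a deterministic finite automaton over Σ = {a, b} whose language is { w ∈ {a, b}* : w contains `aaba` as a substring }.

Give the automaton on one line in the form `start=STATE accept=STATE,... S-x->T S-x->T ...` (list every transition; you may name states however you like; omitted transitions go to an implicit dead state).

States s0..s3 record the length of the longest prefix of `aaba` that matches the current input suffix. Reaching s4 means `aaba` has been seen, and we stay there forever. Accept from s4.
A 5-state machine:
        a   b  
>  s0   s1  s0 
   s1   s2  s0 
   s2   s2  s3 
   s3   s4  s0 
 * s4   s4  s4 
(> = start, * = accepting)

start=s0 accept=s4 s0-a->s1 s0-b->s0 s1-a->s2 s1-b->s0 s2-a->s2 s2-b->s3 s3-a->s4 s3-b->s0 s4-a->s4 s4-b->s4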